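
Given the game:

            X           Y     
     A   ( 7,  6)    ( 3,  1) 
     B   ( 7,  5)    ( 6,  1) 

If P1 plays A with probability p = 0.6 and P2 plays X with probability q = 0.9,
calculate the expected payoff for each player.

E[P1] = 6.72, E[P2] = 5.14

Work:
E[P1] = p·q·π₁(A,X) + p·(1-q)·π₁(A,Y) + (1-p)·q·π₁(B,X) + (1-p)·(1-q)·π₁(B,Y)
= 0.6·0.9·7 + 0.6·0.1·3 + 0.4·0.9·7 + 0.4·0.1·6
= 6.72

E[P2] = 5.14 (similar calculation)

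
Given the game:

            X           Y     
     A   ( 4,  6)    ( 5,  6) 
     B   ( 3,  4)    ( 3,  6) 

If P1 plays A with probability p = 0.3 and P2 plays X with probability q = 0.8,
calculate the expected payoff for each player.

E[P1] = 3.36, E[P2] = 4.88

Work:
E[P1] = p·q·π₁(A,X) + p·(1-q)·π₁(A,Y) + (1-p)·q·π₁(B,X) + (1-p)·(1-q)·π₁(B,Y)
= 0.3·0.8·4 + 0.3·0.2·5 + 0.7·0.8·3 + 0.7·0.2·3
= 3.36

E[P2] = 4.88 (similar calculation)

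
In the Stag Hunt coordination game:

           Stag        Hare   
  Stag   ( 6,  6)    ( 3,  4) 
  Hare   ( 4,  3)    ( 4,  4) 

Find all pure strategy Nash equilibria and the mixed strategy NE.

Pure NE: (Stag, Stag) and (Hare, Hare); Mixed NE: p = 0.3333, q = 0.3333

Work:
Check pure NE:
(Stag, Stag): (6, 6) - no unilateral deviation beneficial
(Hare, Hare): (4, 4) - no unilateral deviation beneficial
Mixed NE: P1 plays Stag with p = 0.3333, P2 plays Stag with q = 0.3333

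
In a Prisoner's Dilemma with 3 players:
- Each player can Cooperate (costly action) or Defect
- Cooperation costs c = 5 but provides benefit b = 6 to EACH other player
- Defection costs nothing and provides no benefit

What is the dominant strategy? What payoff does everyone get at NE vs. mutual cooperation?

Dominant: Defect; NE payoff = 0; Coop payoff = 7

Work:
Defect dominates (saves cost c = 5, benefit to others is external)
NE: All defect → everyone gets 0
If all cooperate: each receives (2)×6 - 5 = 7
Social dilemma: 7 > 0 but NE gives 0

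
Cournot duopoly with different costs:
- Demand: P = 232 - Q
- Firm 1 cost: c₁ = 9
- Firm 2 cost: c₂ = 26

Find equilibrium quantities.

q₁* = 80.0, q₂* = 63.0

Work:
Reaction: q₁ = (232 - 9 - q₂)/2
Reaction: q₂ = (232 - 26 - q₁)/2
Solve simultaneously:
q₁* = (232 - 2×9 + 26)/3 = 80.0
q₂* = (232 - 2×26 + 9)/3 = 63.0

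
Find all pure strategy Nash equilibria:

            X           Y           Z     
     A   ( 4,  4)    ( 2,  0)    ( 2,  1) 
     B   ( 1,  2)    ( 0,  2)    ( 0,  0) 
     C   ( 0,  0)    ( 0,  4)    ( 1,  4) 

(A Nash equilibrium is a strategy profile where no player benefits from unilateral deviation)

Nash equilibrium: (A, X)

Work:
Best responses:
  P1 vs X: payoffs [4, 1, 0] → best response A (payoff 4)
  P1 vs Y: payoffs [2, 0, 0] → best response A (payoff 2)
  P1 vs Z: payoffs [2, 0, 1] → best response A (payoff 2)
  P2 vs A: payoffs [4, 0, 1] → best response X (payoff 4)
  P2 vs B: payoffs [2, 2, 0] → best response X/Y (payoff 2)
  P2 vs C: payoffs [0, 4, 4] → best response Y/Z (payoff 4)
Mutual best responses: (A,X) → Nash equilibria.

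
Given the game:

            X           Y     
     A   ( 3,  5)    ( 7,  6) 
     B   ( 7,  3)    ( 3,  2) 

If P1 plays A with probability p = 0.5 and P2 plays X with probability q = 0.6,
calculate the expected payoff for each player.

E[P1] = 5.0, E[P2] = 4.0

Work:
E[P1] = p·q·π₁(A,X) + p·(1-q)·π₁(A,Y) + (1-p)·q·π₁(B,X) + (1-p)·(1-q)·π₁(B,Y)
= 0.5·0.6·3 + 0.5·0.4·7 + 0.5·0.6·7 + 0.5·0.4·3
= 5.0

E[P2] = 4.0 (similar calculation)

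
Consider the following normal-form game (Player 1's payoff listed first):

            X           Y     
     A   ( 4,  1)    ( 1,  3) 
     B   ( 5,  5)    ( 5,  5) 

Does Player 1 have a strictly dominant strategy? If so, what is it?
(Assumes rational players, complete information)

Yes, Player 1's strictly dominant strategy is B

Work:
A strategy strictly dominates another if it gives a strictly higher payoff against every opponent action. Compare each pair of P1's strategies column-by-column:
  A vs B: [4 vs 5, 1 vs 5] → A does not strictly dominate B (column X: 4 ≤ 5)
  B vs A: [5 vs 4, 5 vs 1] → B strictly dominates A
B strictly dominates every other strategy → strictly dominant.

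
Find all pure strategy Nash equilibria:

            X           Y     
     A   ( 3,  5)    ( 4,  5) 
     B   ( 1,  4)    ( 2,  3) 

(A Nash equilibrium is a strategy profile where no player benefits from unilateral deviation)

Nash equilibrium: (A, X), (A, Y)

Work:
Best responses:
  P1 vs X: payoffs [3, 1] → best response A (payoff 3)
  P1 vs Y: payoffs [4, 2] → best response A (payoff 4)
  P2 vs A: payoffs [5, 5] → best response X/Y (payoff 5)
  P2 vs B: payoffs [4, 3] → best response X (payoff 4)
Mutual best responses: (A,X), (A,Y) → Nash equilibria.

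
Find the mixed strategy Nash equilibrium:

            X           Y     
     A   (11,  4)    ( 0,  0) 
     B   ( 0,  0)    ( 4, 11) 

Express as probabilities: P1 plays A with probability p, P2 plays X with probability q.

p = 0.7333, q = 0.2667

Work:
Find probabilities that make opponent indifferent:
P2 chooses q to make P1 indifferent between A and B
P1 chooses p to make P2 indifferent between X and Y
Mixed NE: P1 plays (A: 0.7333, B: 0.2667), P2 plays (X: 0.2667, Y: 0.7333)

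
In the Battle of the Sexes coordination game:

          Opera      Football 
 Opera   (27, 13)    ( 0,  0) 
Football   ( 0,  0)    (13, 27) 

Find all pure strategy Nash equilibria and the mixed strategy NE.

Pure NE: (Opera, Opera) and (Football, Football); Mixed NE: p = 0.675, q = 0.325

Work:
Check pure NE:
(Opera, Opera): (27, 13) - no unilateral deviation beneficial
(Football, Football): (13, 27) - no unilateral deviation beneficial
Mixed NE: P1 plays Opera with p = 0.675, P2 plays Opera with q = 0.325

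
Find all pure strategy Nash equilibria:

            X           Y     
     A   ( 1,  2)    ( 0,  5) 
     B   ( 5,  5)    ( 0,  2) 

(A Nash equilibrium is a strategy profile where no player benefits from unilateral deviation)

Nash equilibrium: (A, Y), (B, X)

Work:
Best responses:
  P1 vs X: payoffs [1, 5] → best response B (payoff 5)
  P1 vs Y: payoffs [0, 0] → best response A/B (payoff 0)
  P2 vs A: payoffs [2, 5] → best response Y (payoff 5)
  P2 vs B: payoffs [5, 2] → best response X (payoff 5)
Mutual best responses: (A,Y), (B,X) → Nash equilibria.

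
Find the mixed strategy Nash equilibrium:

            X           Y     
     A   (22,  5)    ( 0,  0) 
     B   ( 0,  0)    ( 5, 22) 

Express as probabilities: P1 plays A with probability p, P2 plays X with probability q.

p = 0.8148, q = 0.1852

Work:
Find probabilities that make opponent indifferent:
P2 chooses q to make P1 indifferent between A and B
P1 chooses p to make P2 indifferent between X and Y
Mixed NE: P1 plays (A: 0.8148, B: 0.1852), P2 plays (X: 0.1852, Y: 0.8148)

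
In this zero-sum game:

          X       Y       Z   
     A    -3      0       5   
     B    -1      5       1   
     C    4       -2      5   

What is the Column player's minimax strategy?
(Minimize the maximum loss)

Column should play X, value = 4

Work:
Column player minimizes Row's maximum payoff:
Column X: max payoff to Row = 4
Column Y: max payoff to Row = 5
Column Z: max payoff to Row = 5
Minimum is 4, achieved by column X.
Minimax strategy: X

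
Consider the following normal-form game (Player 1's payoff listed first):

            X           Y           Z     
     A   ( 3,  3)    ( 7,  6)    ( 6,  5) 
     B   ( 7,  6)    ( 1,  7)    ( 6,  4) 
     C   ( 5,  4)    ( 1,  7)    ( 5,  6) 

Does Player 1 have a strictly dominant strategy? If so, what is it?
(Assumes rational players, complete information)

No strictly dominant strategy exists for Player 1

Work:
A strategy strictly dominates another if it gives a strictly higher payoff against every opponent action. Compare each pair of P1's strategies column-by-column:
  A vs B: [3 vs 7, 7 vs 1, 6 vs 6] → A does not strictly dominate B (column X: 3 ≤ 7)
  A vs C: [3 vs 5, 7 vs 1, 6 vs 5] → A does not strictly dominate C (column X: 3 ≤ 5)
  B vs A: [7 vs 3, 1 vs 7, 6 vs 6] → B does not strictly dominate A (column Y: 1 ≤ 7)
  B vs C: [7 vs 5, 1 vs 1, 6 vs 5] → B does not strictly dominate C (column Y: 1 ≤ 1)
  C vs A: [5 vs 3, 1 vs 7, 5 vs 6] → C does not strictly dominate A (column Y: 1 ≤ 7)
  C vs B: [5 vs 7, 1 vs 1, 5 vs 6] → C does not strictly dominate B (column X: 5 ≤ 7)
No single strategy strictly dominates all others → no strictly dominant strategy.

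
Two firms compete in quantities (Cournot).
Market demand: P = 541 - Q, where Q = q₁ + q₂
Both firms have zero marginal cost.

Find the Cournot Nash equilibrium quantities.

q₁* = q₂* = 180.33; P* = 180.33

Work:
Profit: π_i = P·q_i = (a - q_i - q_j)·q_i
FOC: ∂π_i/∂q_i = a - 2q_i - q_j = 0
Reaction function: q_i = (541 - q_j)/2
Symmetry: q* = 541/3 = 180.33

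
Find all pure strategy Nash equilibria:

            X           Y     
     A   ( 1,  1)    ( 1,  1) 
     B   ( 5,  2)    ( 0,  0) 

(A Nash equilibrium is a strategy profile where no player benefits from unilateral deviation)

Nash equilibrium: (A, Y), (B, X)

Work:
Best responses:
  P1 vs X: payoffs [1, 5] → best response B (payoff 5)
  P1 vs Y: payoffs [1, 0] → best response A (payoff 1)
  P2 vs A: payoffs [1, 1] → best response X/Y (payoff 1)
  P2 vs B: payoffs [2, 0] → best response X (payoff 2)
Mutual best responses: (A,Y), (B,X) → Nash equilibria.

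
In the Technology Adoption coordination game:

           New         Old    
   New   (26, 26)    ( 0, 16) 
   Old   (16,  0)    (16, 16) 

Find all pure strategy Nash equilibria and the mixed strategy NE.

Pure NE: (New, New) and (Old, Old); Mixed NE: p = 0.6154, q = 0.6154

Work:
Check pure NE:
(New, New): (26, 26) - no unilateral deviation beneficial
(Old, Old): (16, 16) - no unilateral deviation beneficial
Mixed NE: P1 plays New with p = 0.6154, P2 plays New with q = 0.6154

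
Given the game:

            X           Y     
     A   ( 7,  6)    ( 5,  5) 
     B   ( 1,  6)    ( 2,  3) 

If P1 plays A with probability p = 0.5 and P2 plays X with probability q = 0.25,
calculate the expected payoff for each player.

E[P1] = 3.625, E[P2] = 4.5

Work:
E[P1] = p·q·π₁(A,X) + p·(1-q)·π₁(A,Y) + (1-p)·q·π₁(B,X) + (1-p)·(1-q)·π₁(B,Y)
= 0.5·0.25·7 + 0.5·0.75·5 + 0.5·0.25·1 + 0.5·0.75·2
= 3.625

E[P2] = 4.5 (similar calculation)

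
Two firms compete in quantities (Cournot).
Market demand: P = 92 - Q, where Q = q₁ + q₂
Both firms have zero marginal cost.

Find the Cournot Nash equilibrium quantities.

q₁* = q₂* = 30.67; P* = 30.67

Work:
Profit: π_i = P·q_i = (a - q_i - q_j)·q_i
FOC: ∂π_i/∂q_i = a - 2q_i - q_j = 0
Reaction function: q_i = (92 - q_j)/2
Symmetry: q* = 92/3 = 30.67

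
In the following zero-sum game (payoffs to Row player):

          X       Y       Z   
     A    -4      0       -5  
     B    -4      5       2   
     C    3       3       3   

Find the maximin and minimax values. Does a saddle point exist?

Maximin = 3, Minimax = 3, Saddle: True

Work:
Row minimums: [-5, -4, 3] → maximin = 3
Column maximums: [3, 5, 3] → minimax = 3
Saddle point exists! Game value = 3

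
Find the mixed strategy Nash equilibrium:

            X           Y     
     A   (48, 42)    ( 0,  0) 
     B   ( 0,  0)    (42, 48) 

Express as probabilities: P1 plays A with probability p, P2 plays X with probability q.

p = 0.5333, q = 0.4667

Work:
Find probabilities that make opponent indifferent:
P2 chooses q to make P1 indifferent between A and B
P1 chooses p to make P2 indifferent between X and Y
Mixed NE: P1 plays (A: 0.5333, B: 0.4667), P2 plays (X: 0.4667, Y: 0.5333)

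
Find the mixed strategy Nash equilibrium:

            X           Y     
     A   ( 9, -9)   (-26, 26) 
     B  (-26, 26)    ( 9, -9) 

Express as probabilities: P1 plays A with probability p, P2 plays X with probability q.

p = 0.5, q = 0.5

Work:
Find probabilities that make opponent indifferent:
P2 chooses q to make P1 indifferent between A and B
P1 chooses p to make P2 indifferent between X and Y
Mixed NE: P1 plays (A: 0.5, B: 0.5), P2 plays (X: 0.5, Y: 0.5)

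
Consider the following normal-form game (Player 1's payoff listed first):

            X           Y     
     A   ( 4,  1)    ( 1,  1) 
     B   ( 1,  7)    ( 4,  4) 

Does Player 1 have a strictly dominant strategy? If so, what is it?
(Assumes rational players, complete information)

No strictly dominant strategy exists for Player 1

Work:
A strategy strictly dominates another if it gives a strictly higher payoff against every opponent action. Compare each pair of P1's strategies column-by-column:
  A vs B: [4 vs 1, 1 vs 4] → A does not strictly dominate B (column Y: 1 ≤ 4)
  B vs A: [1 vs 4, 4 vs 1] → B does not strictly dominate A (column X: 1 ≤ 4)
No single strategy strictly dominates all others → no strictly dominant strategy.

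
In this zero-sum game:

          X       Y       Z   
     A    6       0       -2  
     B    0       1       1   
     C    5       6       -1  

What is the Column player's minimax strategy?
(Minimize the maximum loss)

Column should play Z, value = 1

Work:
Column player minimizes Row's maximum payoff:
Column X: max payoff to Row = 6
Column Y: max payoff to Row = 6
Column Z: max payoff to Row = 1
Minimum is 1, achieved by column Z.
Minimax strategy: Z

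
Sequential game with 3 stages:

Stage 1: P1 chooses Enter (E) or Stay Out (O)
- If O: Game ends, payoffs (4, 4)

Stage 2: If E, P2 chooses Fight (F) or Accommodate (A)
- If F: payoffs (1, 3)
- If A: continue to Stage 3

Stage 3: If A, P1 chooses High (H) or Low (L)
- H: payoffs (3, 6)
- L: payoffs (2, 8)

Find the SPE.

SPE: (O, A, H); Outcome (4, 4)

Work:
Stage 3: P1 chooses H (3 vs 2)
Stage 2: P2: F->3, A->6 (anticipating H). Choose A
Stage 1: P1: O->4, E->3 (anticipating A, H). Choose O
SPE path: O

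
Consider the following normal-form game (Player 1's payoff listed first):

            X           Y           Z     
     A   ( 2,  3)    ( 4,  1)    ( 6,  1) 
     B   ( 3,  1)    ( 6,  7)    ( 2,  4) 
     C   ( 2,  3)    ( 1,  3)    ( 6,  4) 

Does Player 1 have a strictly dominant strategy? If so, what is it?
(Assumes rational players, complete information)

No strictly dominant strategy exists for Player 1

Work:
A strategy strictly dominates another if it gives a strictly higher payoff against every opponent action. Compare each pair of P1's strategies column-by-column:
  A vs B: [2 vs 3, 4 vs 6, 6 vs 2] → A does not strictly dominate B (column X: 2 ≤ 3)
  A vs C: [2 vs 2, 4 vs 1, 6 vs 6] → A does not strictly dominate C (column X: 2 ≤ 2)
  B vs A: [3 vs 2, 6 vs 4, 2 vs 6] → B does not strictly dominate A (column Z: 2 ≤ 6)
  B vs C: [3 vs 2, 6 vs 1, 2 vs 6] → B does not strictly dominate C (column Z: 2 ≤ 6)
  C vs A: [2 vs 2, 1 vs 4, 6 vs 6] → C does not strictly dominate A (column X: 2 ≤ 2)
  C vs B: [2 vs 3, 1 vs 6, 6 vs 2] → C does not strictly dominate B (column X: 2 ≤ 3)
No single strategy strictly dominates all others → no strictly dominant strategy.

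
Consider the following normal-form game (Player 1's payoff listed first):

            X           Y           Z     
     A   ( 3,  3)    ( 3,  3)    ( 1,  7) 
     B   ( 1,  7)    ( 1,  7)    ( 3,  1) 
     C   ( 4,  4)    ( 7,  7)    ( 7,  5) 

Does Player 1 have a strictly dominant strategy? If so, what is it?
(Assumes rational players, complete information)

Yes, Player 1's strictly dominant strategy is C

Work:
A strategy strictly dominates another if it gives a strictly higher payoff against every opponent action. Compare each pair of P1's strategies column-by-column:
  A vs B: [3 vs 1, 3 vs 1, 1 vs 3] → A does not strictly dominate B (column Z: 1 ≤ 3)
  A vs C: [3 vs 4, 3 vs 7, 1 vs 7] → A does not strictly dominate C (column X: 3 ≤ 4)
  B vs A: [1 vs 3, 1 vs 3, 3 vs 1] → B does not strictly dominate A (column X: 1 ≤ 3)
  B vs C: [1 vs 4, 1 vs 7, 3 vs 7] → B does not strictly dominate C (column X: 1 ≤ 4)
  C vs A: [4 vs 3, 7 vs 3, 7 vs 1] → C strictly dominates A
  C vs B: [4 vs 1, 7 vs 1, 7 vs 3] → C strictly dominates B
C strictly dominates every other strategy → strictly dominant.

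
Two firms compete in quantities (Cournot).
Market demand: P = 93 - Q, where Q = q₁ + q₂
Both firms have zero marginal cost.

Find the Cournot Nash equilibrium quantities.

q₁* = q₂* = 31.0; P* = 31.0

Work:
Profit: π_i = P·q_i = (a - q_i - q_j)·q_i
FOC: ∂π_i/∂q_i = a - 2q_i - q_j = 0
Reaction function: q_i = (93 - q_j)/2
Symmetry: q* = 93/3 = 31.0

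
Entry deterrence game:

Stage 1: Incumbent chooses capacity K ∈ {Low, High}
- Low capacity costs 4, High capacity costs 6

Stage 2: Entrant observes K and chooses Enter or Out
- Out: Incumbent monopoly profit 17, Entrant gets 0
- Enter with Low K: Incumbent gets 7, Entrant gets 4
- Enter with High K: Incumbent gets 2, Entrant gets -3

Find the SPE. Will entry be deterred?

SPE: (High, Enter|Low, Out|High); Entry deterred. Incumbent net profit = 11

Work:
After Low K: Entrant enters (4 > 0)
After High K: Entrant stays out (-3 < 0)
Incumbent: Low → 7−4=3, High → 17−6=11
Incumbent chooses High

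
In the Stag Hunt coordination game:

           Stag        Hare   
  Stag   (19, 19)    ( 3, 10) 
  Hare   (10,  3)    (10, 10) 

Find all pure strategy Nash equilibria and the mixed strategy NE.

Pure NE: (Stag, Stag) and (Hare, Hare); Mixed NE: p = 0.4375, q = 0.4375

Work:
Check pure NE:
(Stag, Stag): (19, 19) - no unilateral deviation beneficial
(Hare, Hare): (10, 10) - no unilateral deviation beneficial
Mixed NE: P1 plays Stag with p = 0.4375, P2 plays Stag with q = 0.4375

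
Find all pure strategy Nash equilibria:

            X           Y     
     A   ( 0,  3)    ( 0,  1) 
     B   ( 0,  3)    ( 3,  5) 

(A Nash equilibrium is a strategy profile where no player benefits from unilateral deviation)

Nash equilibrium: (A, X), (B, Y)

Work:
Best responses:
  P1 vs X: payoffs [0, 0] → best response A/B (payoff 0)
  P1 vs Y: payoffs [0, 3] → best response B (payoff 3)
  P2 vs A: payoffs [3, 1] → best response X (payoff 3)
  P2 vs B: payoffs [3, 5] → best response Y (payoff 5)
Mutual best responses: (A,X), (B,Y) → Nash equilibria.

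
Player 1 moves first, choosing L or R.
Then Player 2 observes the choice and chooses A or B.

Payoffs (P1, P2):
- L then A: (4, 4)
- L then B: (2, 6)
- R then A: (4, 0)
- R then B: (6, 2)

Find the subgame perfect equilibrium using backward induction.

P1 plays R, P2 plays B after L and B after R; Payoff (6, 2)

Work:
Backward induction:
After L: P2 chooses B → P1 gets 2
After R: P2 chooses B → P1 gets 6
P1 chooses R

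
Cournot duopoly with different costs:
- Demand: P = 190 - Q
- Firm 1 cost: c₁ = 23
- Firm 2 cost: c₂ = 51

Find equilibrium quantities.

q₁* = 65.0, q₂* = 37.0

Work:
Reaction: q₁ = (190 - 23 - q₂)/2
Reaction: q₂ = (190 - 51 - q₁)/2
Solve simultaneously:
q₁* = (190 - 2×23 + 51)/3 = 65.0
q₂* = (190 - 2×51 + 23)/3 = 37.0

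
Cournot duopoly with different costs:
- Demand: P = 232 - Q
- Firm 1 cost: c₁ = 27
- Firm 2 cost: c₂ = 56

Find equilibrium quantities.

q₁* = 78.0, q₂* = 49.0

Work:
Reaction: q₁ = (232 - 27 - q₂)/2
Reaction: q₂ = (232 - 56 - q₁)/2
Solve simultaneously:
q₁* = (232 - 2×27 + 56)/3 = 78.0
q₂* = (232 - 2×56 + 27)/3 = 49.0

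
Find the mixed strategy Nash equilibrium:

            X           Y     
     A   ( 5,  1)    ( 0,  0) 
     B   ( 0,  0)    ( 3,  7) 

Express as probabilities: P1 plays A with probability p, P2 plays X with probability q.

p = 0.875, q = 0.375

Work:
Find probabilities that make opponent indifferent:
P2 chooses q to make P1 indifferent between A and B
P1 chooses p to make P2 indifferent between X and Y
Mixed NE: P1 plays (A: 0.875, B: 0.125), P2 plays (X: 0.375, Y: 0.625)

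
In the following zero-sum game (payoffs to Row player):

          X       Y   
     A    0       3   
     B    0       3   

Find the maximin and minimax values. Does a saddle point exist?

Maximin = 0, Minimax = 0, Saddle: True

Work:
Row minimums: [0, 0] → maximin = 0
Column maximums: [0, 3] → minimax = 0
Saddle point exists! Game value = 0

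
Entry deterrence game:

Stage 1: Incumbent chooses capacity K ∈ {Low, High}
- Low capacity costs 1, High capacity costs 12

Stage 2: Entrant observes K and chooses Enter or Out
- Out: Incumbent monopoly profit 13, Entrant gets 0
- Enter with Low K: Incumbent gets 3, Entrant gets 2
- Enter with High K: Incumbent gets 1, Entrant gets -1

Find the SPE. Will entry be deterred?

SPE: (Low, Enter|Low, Out|High); Entry not deterred. Incumbent net profit = 2, Entrant gets 2

Work:
After Low K: Entrant enters (2 > 0)
After High K: Entrant stays out (-1 < 0)
Incumbent: Low → 3−1=2, High → 13−12=1
Incumbent chooses Low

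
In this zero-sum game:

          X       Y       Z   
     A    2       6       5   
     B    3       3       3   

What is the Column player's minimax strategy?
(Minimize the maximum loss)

Column should play X, value = 3

Work:
Column player minimizes Row's maximum payoff:
Column X: max payoff to Row = 3
Column Y: max payoff to Row = 6
Column Z: max payoff to Row = 5
Minimum is 3, achieved by column X.
Minimax strategy: X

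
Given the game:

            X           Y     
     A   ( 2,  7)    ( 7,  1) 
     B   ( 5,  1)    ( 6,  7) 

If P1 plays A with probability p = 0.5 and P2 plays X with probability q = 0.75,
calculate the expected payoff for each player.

E[P1] = 4.25, E[P2] = 4.0

Work:
E[P1] = p·q·π₁(A,X) + p·(1-q)·π₁(A,Y) + (1-p)·q·π₁(B,X) + (1-p)·(1-q)·π₁(B,Y)
= 0.5·0.75·2 + 0.5·0.25·7 + 0.5·0.75·5 + 0.5·0.25·6
= 4.25

E[P2] = 4.0 (similar calculation)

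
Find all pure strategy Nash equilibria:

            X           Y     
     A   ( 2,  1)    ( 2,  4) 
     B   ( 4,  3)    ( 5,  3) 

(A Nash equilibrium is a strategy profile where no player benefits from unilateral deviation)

Nash equilibrium: (B, X), (B, Y)

Work:
Best responses:
  P1 vs X: payoffs [2, 4] → best response B (payoff 4)
  P1 vs Y: payoffs [2, 5] → best response B (payoff 5)
  P2 vs A: payoffs [1, 4] → best response Y (payoff 4)
  P2 vs B: payoffs [3, 3] → best response X/Y (payoff 3)
Mutual best responses: (B,X), (B,Y) → Nash equilibria.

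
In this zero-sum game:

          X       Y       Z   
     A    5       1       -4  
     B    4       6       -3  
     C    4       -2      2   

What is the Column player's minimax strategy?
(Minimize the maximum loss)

Column should play Z, value = 2

Work:
Column player minimizes Row's maximum payoff:
Column X: max payoff to Row = 5
Column Y: max payoff to Row = 6
Column Z: max payoff to Row = 2
Minimum is 2, achieved by column Z.
Minimax strategy: Z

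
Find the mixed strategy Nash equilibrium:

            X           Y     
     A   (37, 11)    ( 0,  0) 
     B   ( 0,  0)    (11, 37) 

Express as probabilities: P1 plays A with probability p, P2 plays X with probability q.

p = 0.7708, q = 0.2292

Work:
Find probabilities that make opponent indifferent:
P2 chooses q to make P1 indifferent between A and B
P1 chooses p to make P2 indifferent between X and Y
Mixed NE: P1 plays (A: 0.7708, B: 0.2292), P2 plays (X: 0.2292, Y: 0.7708)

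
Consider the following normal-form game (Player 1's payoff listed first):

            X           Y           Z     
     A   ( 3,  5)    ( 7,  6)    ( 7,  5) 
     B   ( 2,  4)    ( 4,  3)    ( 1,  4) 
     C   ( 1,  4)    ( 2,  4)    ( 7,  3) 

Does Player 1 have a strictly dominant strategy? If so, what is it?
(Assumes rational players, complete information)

No strictly dominant strategy exists for Player 1

Work:
A strategy strictly dominates another if it gives a strictly higher payoff against every opponent action. Compare each pair of P1's strategies column-by-column:
  A vs B: [3 vs 2, 7 vs 4, 7 vs 1] → A strictly dominates B
  A vs C: [3 vs 1, 7 vs 2, 7 vs 7] → A does not strictly dominate C (column Z: 7 ≤ 7)
  B vs A: [2 vs 3, 4 vs 7, 1 vs 7] → B does not strictly dominate A (column X: 2 ≤ 3)
  B vs C: [2 vs 1, 4 vs 2, 1 vs 7] → B does not strictly dominate C (column Z: 1 ≤ 7)
  C vs A: [1 vs 3, 2 vs 7, 7 vs 7] → C does not strictly dominate A (column X: 1 ≤ 3)
  C vs B: [1 vs 2, 2 vs 4, 7 vs 1] → C does not strictly dominate B (column X: 1 ≤ 2)
No single strategy strictly dominates all others → no strictly dominant strategy.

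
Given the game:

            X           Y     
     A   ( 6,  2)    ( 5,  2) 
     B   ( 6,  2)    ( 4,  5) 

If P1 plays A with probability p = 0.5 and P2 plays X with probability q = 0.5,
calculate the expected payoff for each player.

E[P1] = 5.25, E[P2] = 2.75

Work:
E[P1] = p·q·π₁(A,X) + p·(1-q)·π₁(A,Y) + (1-p)·q·π₁(B,X) + (1-p)·(1-q)·π₁(B,Y)
= 0.5·0.5·6 + 0.5·0.5·5 + 0.5·0.5·6 + 0.5·0.5·4
= 5.25

E[P2] = 2.75 (similar calculation)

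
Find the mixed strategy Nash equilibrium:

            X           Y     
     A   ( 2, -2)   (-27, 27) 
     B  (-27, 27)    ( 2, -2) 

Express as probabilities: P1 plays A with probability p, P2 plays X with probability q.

p = 0.5, q = 0.5

Work:
Find probabilities that make opponent indifferent:
P2 chooses q to make P1 indifferent between A and B
P1 chooses p to make P2 indifferent between X and Y
Mixed NE: P1 plays (A: 0.5, B: 0.5), P2 plays (X: 0.5, Y: 0.5)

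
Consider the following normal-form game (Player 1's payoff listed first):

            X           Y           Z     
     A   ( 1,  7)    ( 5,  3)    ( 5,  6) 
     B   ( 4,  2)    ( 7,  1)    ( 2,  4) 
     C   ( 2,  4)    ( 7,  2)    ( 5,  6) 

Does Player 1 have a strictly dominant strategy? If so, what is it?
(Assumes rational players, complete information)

No strictly dominant strategy exists for Player 1

Work:
A strategy strictly dominates another if it gives a strictly higher payoff against every opponent action. Compare each pair of P1's strategies column-by-column:
  A vs B: [1 vs 4, 5 vs 7, 5 vs 2] → A does not strictly dominate B (column X: 1 ≤ 4)
  A vs C: [1 vs 2, 5 vs 7, 5 vs 5] → A does not strictly dominate C (column X: 1 ≤ 2)
  B vs A: [4 vs 1, 7 vs 5, 2 vs 5] → B does not strictly dominate A (column Z: 2 ≤ 5)
  B vs C: [4 vs 2, 7 vs 7, 2 vs 5] → B does not strictly dominate C (column Y: 7 ≤ 7)
  C vs A: [2 vs 1, 7 vs 5, 5 vs 5] → C does not strictly dominate A (column Z: 5 ≤ 5)
  C vs B: [2 vs 4, 7 vs 7, 5 vs 2] → C does not strictly dominate B (column X: 2 ≤ 4)
No single strategy strictly dominates all others → no strictly dominant strategy.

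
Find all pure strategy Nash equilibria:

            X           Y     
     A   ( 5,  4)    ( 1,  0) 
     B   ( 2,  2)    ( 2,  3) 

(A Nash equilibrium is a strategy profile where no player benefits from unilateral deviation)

Nash equilibrium: (A, X), (B, Y)

Work:
Best responses:
  P1 vs X: payoffs [5, 2] → best response A (payoff 5)
  P1 vs Y: payoffs [1, 2] → best response B (payoff 2)
  P2 vs A: payoffs [4, 0] → best response X (payoff 4)
  P2 vs B: payoffs [2, 3] → best response Y (payoff 3)
Mutual best responses: (A,X), (B,Y) → Nash equilibria.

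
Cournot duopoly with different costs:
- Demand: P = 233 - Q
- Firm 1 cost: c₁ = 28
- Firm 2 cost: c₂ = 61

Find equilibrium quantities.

q₁* = 79.33, q₂* = 46.33

Work:
Reaction: q₁ = (233 - 28 - q₂)/2
Reaction: q₂ = (233 - 61 - q₁)/2
Solve simultaneously:
q₁* = (233 - 2×28 + 61)/3 = 79.33
q₂* = (233 - 2×61 + 28)/3 = 46.33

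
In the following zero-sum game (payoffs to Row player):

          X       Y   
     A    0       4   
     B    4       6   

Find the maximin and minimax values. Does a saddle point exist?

Maximin = 4, Minimax = 4, Saddle: True

Work:
Row minimums: [0, 4] → maximin = 4
Column maximums: [4, 6] → minimax = 4
Saddle point exists! Game value = 4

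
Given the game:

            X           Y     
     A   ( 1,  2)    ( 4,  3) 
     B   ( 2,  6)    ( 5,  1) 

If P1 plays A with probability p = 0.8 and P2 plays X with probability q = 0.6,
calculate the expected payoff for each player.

E[P1] = 2.4, E[P2] = 2.72

Work:
E[P1] = p·q·π₁(A,X) + p·(1-q)·π₁(A,Y) + (1-p)·q·π₁(B,X) + (1-p)·(1-q)·π₁(B,Y)
= 0.8·0.6·1 + 0.8·0.4·4 + 0.2·0.6·2 + 0.2·0.4·5
= 2.4

E[P2] = 2.72 (similar calculation)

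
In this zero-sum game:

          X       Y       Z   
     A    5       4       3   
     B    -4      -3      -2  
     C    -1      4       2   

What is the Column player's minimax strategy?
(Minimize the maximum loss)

Column should play Z, value = 3

Work:
Column player minimizes Row's maximum payoff:
Column X: max payoff to Row = 5
Column Y: max payoff to Row = 4
Column Z: max payoff to Row = 3
Minimum is 3, achieved by column Z.
Minimax strategy: Z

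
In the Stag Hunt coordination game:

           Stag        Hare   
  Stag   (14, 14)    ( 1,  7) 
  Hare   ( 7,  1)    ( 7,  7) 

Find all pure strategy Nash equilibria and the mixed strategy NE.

Pure NE: (Stag, Stag) and (Hare, Hare); Mixed NE: p = 0.4615, q = 0.4615

Work:
Check pure NE:
(Stag, Stag): (14, 14) - no unilateral deviation beneficial
(Hare, Hare): (7, 7) - no unilateral deviation beneficial
Mixed NE: P1 plays Stag with p = 0.4615, P2 plays Stag with q = 0.4615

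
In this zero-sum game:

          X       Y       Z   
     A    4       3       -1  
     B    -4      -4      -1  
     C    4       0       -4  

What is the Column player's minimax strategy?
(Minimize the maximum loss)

Column should play Z, value = -1

Work:
Column player minimizes Row's maximum payoff:
Column X: max payoff to Row = 4
Column Y: max payoff to Row = 3
Column Z: max payoff to Row = -1
Minimum is -1, achieved by column Z.
Minimax strategy: Z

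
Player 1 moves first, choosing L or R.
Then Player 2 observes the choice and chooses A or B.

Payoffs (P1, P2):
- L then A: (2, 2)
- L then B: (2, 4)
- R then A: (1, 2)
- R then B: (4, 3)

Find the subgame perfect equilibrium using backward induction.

P1 plays R, P2 plays B after L and B after R; Payoff (4, 3)

Work:
Backward induction:
After L: P2 chooses B → P1 gets 2
After R: P2 chooses B → P1 gets 4
P1 chooses R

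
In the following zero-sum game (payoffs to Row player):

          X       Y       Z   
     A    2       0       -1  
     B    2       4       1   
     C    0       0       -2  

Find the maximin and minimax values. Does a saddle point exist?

Maximin = 1, Minimax = 1, Saddle: True

Work:
Row minimums: [-1, 1, -2] → maximin = 1
Column maximums: [2, 4, 1] → minimax = 1
Saddle point exists! Game value = 1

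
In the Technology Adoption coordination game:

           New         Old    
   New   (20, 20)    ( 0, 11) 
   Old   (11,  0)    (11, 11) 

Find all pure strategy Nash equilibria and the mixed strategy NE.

Pure NE: (New, New) and (Old, Old); Mixed NE: p = 0.55, q = 0.55

Work:
Check pure NE:
(New, New): (20, 20) - no unilateral deviation beneficial
(Old, Old): (11, 11) - no unilateral deviation beneficial
Mixed NE: P1 plays New with p = 0.55, P2 plays New with q = 0.55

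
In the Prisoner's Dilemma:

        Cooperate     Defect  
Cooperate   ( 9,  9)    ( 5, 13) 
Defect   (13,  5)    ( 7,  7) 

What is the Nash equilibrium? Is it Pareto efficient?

(Defect, Defect) is NE; not Pareto efficient

Work:
Defect dominates Cooperate for both players:
If P2 cooperates: Defect (13) > Cooperate (9)
If P2 defects: Defect (7) > Cooperate (5)
NE: (Defect, Defect) with payoff (7, 7)
But (Cooperate, Cooperate) = (9, 9) Pareto dominates (7, 7)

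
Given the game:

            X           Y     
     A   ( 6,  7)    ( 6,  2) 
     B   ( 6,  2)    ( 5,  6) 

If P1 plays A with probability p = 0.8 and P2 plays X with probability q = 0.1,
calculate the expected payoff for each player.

E[P1] = 5.82, E[P2] = 3.12

Work:
E[P1] = p·q·π₁(A,X) + p·(1-q)·π₁(A,Y) + (1-p)·q·π₁(B,X) + (1-p)·(1-q)·π₁(B,Y)
= 0.8·0.1·6 + 0.8·0.9·6 + 0.2·0.1·6 + 0.2·0.9·5
= 5.82

E[P2] = 3.12 (similar calculation)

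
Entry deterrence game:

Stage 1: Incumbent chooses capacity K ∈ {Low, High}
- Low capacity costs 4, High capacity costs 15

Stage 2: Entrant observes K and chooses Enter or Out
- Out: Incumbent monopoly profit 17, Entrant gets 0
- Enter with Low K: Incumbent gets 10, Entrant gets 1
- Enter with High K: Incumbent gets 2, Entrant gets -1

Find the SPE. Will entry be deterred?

SPE: (Low, Enter|Low, Out|High); Entry not deterred. Incumbent net profit = 6, Entrant gets 1

Work:
After Low K: Entrant enters (1 > 0)
After High K: Entrant stays out (-1 < 0)
Incumbent: Low → 10−4=6, High → 17−15=2
Incumbent chooses Low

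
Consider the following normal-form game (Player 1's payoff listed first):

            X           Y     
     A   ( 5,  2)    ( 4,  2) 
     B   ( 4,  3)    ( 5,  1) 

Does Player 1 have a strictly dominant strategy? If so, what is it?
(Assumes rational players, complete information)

No strictly dominant strategy exists for Player 1

Work:
A strategy strictly dominates another if it gives a strictly higher payoff against every opponent action. Compare each pair of P1's strategies column-by-column:
  A vs B: [5 vs 4, 4 vs 5] → A does not strictly dominate B (column Y: 4 ≤ 5)
  B vs A: [4 vs 5, 5 vs 4] → B does not strictly dominate A (column X: 4 ≤ 5)
No single strategy strictly dominates all others → no strictly dominant strategy.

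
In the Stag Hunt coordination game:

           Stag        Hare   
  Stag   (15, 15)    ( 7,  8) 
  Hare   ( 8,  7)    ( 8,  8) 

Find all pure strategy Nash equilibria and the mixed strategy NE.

Pure NE: (Stag, Stag) and (Hare, Hare); Mixed NE: p = 0.125, q = 0.125

Work:
Check pure NE:
(Stag, Stag): (15, 15) - no unilateral deviation beneficial
(Hare, Hare): (8, 8) - no unilateral deviation beneficial
Mixed NE: P1 plays Stag with p = 0.125, P2 plays Stag with q = 0.125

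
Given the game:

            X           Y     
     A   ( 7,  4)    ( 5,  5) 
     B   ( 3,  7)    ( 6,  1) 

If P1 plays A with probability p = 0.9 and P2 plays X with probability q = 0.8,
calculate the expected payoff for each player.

E[P1] = 6.3, E[P2] = 4.36

Work:
E[P1] = p·q·π₁(A,X) + p·(1-q)·π₁(A,Y) + (1-p)·q·π₁(B,X) + (1-p)·(1-q)·π₁(B,Y)
= 0.9·0.8·7 + 0.9·0.2·5 + 0.1·0.8·3 + 0.1·0.2·6
= 6.3

E[P2] = 4.36 (similar calculation)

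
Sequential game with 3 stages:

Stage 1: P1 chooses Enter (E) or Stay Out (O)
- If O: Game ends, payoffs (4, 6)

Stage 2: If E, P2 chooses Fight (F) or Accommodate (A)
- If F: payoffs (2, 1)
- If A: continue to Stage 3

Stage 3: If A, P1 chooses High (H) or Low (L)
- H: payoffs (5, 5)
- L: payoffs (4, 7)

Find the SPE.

SPE: (E, A, H); Outcome (5, 5)

Work:
Stage 3: P1 chooses H (5 vs 4)
Stage 2: P2: F->1, A->5 (anticipating H). Choose A
Stage 1: P1: O->4, E->5 (anticipating A, H). Choose E
SPE path: E -> A -> H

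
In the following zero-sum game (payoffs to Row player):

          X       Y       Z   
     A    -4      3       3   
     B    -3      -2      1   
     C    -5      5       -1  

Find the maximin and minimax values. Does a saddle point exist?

Maximin = -3, Minimax = -3, Saddle: True

Work:
Row minimums: [-4, -3, -5] → maximin = -3
Column maximums: [-3, 5, 3] → minimax = -3
Saddle point exists! Game value = -3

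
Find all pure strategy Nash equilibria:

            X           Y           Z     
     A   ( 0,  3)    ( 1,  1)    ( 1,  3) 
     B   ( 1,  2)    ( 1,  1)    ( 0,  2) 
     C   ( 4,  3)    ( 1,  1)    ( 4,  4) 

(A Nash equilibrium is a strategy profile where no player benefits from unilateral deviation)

Nash equilibrium: (C, Z)

Work:
Best responses:
  P1 vs X: payoffs [0, 1, 4] → best response C (payoff 4)
  P1 vs Y: payoffs [1, 1, 1] → best response A/B/C (payoff 1)
  P1 vs Z: payoffs [1, 0, 4] → best response C (payoff 4)
  P2 vs A: payoffs [3, 1, 3] → best response X/Z (payoff 3)
  P2 vs B: payoffs [2, 1, 2] → best response X/Z (payoff 2)
  P2 vs C: payoffs [3, 1, 4] → best response Z (payoff 4)
Mutual best responses: (C,Z) → Nash equilibria.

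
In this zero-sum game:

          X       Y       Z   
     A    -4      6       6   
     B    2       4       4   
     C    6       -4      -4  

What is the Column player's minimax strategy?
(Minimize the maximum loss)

Column should play X or Y or Z (all achieve the minimum), value = 6

Work:
Column player minimizes Row's maximum payoff:
Column X: max payoff to Row = 6
Column Y: max payoff to Row = 6
Column Z: max payoff to Row = 6
Minimum is 6, achieved by columns X, Y, Z (tied).
Each of X or Y or Z is a minimax strategy.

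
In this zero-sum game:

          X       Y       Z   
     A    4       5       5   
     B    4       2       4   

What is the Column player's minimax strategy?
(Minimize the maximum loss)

Column should play X, value = 4

Work:
Column player minimizes Row's maximum payoff:
Column X: max payoff to Row = 4
Column Y: max payoff to Row = 5
Column Z: max payoff to Row = 5
Minimum is 4, achieved by column X.
Minimax strategy: X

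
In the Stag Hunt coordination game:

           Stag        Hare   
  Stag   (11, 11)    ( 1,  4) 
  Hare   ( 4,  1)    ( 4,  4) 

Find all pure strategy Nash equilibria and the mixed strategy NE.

Pure NE: (Stag, Stag) and (Hare, Hare); Mixed NE: p = 0.3, q = 0.3

Work:
Check pure NE:
(Stag, Stag): (11, 11) - no unilateral deviation beneficial
(Hare, Hare): (4, 4) - no unilateral deviation beneficial
Mixed NE: P1 plays Stag with p = 0.3, P2 plays Stag with q = 0.3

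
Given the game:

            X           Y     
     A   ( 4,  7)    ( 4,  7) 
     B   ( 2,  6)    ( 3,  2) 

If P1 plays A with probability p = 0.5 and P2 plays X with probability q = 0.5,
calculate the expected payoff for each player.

E[P1] = 3.25, E[P2] = 5.5

Work:
E[P1] = p·q·π₁(A,X) + p·(1-q)·π₁(A,Y) + (1-p)·q·π₁(B,X) + (1-p)·(1-q)·π₁(B,Y)
= 0.5·0.5·4 + 0.5·0.5·4 + 0.5·0.5·2 + 0.5·0.5·3
= 3.25

E[P2] = 5.5 (similar calculation)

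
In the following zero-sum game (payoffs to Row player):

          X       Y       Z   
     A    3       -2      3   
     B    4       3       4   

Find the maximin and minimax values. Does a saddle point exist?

Maximin = 3, Minimax = 3, Saddle: True

Work:
Row minimums: [-2, 3] → maximin = 3
Column maximums: [4, 3, 4] → minimax = 3
Saddle point exists! Game value = 3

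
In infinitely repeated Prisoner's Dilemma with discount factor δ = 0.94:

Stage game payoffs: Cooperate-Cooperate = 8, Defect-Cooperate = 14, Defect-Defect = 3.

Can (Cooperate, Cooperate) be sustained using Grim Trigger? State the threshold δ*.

δ* = 0.5455; since δ = 0.94 ≥ 0.5455, cooperation can be sustained

Work:
For Grim Trigger:
Cooperate forever: 8/(1-δ)
Defect then punished: 14 + 3·δ/(1-δ)
Need: 8/(1-δ) ≥ 14 + 3·δ/(1-δ)
Solving: δ ≥ (T-R)/(T-P) = (14-8)/(14-3) = 0.5455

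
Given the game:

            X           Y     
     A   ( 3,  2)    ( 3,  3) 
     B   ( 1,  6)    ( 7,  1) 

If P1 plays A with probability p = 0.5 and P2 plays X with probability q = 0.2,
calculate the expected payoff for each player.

E[P1] = 4.4, E[P2] = 2.4

Work:
E[P1] = p·q·π₁(A,X) + p·(1-q)·π₁(A,Y) + (1-p)·q·π₁(B,X) + (1-p)·(1-q)·π₁(B,Y)
= 0.5·0.2·3 + 0.5·0.8·3 + 0.5·0.2·1 + 0.5·0.8·7
= 4.4

E[P2] = 2.4 (similar calculation)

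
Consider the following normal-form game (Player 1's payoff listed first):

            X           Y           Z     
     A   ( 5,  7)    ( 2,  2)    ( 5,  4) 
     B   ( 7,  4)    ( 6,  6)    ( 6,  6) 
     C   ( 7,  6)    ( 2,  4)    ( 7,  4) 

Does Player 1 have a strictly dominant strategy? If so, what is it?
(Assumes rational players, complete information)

No strictly dominant strategy exists for Player 1

Work:
A strategy strictly dominates another if it gives a strictly higher payoff against every opponent action. Compare each pair of P1's strategies column-by-column:
  A vs B: [5 vs 7, 2 vs 6, 5 vs 6] → A does not strictly dominate B (column X: 5 ≤ 7)
  A vs C: [5 vs 7, 2 vs 2, 5 vs 7] → A does not strictly dominate C (column X: 5 ≤ 7)
  B vs A: [7 vs 5, 6 vs 2, 6 vs 5] → B strictly dominates A
  B vs C: [7 vs 7, 6 vs 2, 6 vs 7] → B does not strictly dominate C (column X: 7 ≤ 7)
  C vs A: [7 vs 5, 2 vs 2, 7 vs 5] → C does not strictly dominate A (column Y: 2 ≤ 2)
  C vs B: [7 vs 7, 2 vs 6, 7 vs 6] → C does not strictly dominate B (column X: 7 ≤ 7)
No single strategy strictly dominates all others → no strictly dominant strategy.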